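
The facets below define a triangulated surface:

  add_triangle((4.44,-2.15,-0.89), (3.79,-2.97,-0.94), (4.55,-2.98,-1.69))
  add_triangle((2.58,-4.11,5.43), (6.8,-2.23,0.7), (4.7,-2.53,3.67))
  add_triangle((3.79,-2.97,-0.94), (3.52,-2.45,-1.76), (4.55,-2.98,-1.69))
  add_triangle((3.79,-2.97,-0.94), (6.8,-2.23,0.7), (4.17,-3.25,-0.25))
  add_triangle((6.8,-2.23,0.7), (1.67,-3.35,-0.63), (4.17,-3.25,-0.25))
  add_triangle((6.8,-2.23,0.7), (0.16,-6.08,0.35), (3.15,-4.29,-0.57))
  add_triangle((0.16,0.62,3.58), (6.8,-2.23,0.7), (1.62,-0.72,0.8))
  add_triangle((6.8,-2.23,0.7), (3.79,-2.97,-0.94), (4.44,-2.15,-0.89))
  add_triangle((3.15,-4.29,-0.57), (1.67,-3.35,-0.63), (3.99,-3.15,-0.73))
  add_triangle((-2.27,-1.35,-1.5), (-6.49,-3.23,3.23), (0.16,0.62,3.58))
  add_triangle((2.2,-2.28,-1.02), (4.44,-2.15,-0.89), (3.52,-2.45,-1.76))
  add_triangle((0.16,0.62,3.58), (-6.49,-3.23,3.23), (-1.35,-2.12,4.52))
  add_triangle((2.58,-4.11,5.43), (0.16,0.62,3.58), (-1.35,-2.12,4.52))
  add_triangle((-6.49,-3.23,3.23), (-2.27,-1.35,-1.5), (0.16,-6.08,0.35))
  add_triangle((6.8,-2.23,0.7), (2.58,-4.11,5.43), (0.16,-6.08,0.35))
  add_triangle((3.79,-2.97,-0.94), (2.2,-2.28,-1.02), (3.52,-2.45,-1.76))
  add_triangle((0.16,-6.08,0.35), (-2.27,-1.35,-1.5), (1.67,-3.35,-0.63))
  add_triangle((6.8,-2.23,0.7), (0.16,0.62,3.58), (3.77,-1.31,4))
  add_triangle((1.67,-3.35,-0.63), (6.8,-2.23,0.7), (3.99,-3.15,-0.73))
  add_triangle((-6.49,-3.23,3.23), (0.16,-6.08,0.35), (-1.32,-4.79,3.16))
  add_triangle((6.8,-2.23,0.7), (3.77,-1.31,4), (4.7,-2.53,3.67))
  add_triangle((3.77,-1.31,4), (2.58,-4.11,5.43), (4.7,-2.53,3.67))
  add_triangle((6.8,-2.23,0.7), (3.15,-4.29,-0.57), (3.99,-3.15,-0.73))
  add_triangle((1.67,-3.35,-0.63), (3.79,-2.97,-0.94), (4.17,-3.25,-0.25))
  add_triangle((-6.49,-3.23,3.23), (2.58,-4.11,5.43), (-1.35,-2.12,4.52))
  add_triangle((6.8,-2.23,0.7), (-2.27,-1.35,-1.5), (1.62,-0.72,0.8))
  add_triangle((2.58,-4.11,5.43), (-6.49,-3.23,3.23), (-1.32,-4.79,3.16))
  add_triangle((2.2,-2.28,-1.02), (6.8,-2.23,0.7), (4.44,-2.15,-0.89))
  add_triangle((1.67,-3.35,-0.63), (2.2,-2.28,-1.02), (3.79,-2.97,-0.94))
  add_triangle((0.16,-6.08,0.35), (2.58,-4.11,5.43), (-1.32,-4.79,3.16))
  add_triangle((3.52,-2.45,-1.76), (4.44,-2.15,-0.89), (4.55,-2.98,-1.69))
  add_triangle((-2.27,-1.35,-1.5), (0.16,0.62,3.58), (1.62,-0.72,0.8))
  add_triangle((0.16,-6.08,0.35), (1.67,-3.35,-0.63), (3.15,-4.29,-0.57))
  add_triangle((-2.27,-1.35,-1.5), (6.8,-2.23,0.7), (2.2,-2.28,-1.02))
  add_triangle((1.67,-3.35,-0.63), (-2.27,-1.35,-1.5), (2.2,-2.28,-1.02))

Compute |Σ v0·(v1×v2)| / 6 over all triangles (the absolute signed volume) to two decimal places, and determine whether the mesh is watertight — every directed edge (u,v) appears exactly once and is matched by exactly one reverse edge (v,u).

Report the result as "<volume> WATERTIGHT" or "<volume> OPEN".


Per-triangle v0·(v1×v2)/6:
  t1: +0.5496
  t2: +5.9993
  t3: +0.2187
  t4: +1.5083
  t5: +0.4465
  t6: +7.3400
  t7: -1.2448
  t8: +1.5906
  t9: +0.3976
  t10: +0.6652
  t11: -0.6284
  t12: +7.9816
  t13: +8.7251
  t14: +17.6235
  t15: +34.0454
  t16: +0.4039
  t17: +4.4514
  t18: +3.0503
  t19: -1.9493
  t20: +14.7563
  t21: +3.7812
  t22: +4.1760
  t23: +2.3444
  t24: +1.0088
  t25: +11.9353
  t26: -1.7740
  t27: +15.4115
  t28: -1.3990
  t29: +0.5359
  t30: +14.8346
  t31: +0.1769
  t32: -2.1591
  t33: +1.2229
  t34: -0.7220
  t35: +1.7113
Σ = +157.0152 → |volume| = 157.02

Directed edges: 105 total; 3 unmatched, e.g. (2.58,-4.11,5.43)→(0.16,0.62,3.58) → open.

157.02 OPEN


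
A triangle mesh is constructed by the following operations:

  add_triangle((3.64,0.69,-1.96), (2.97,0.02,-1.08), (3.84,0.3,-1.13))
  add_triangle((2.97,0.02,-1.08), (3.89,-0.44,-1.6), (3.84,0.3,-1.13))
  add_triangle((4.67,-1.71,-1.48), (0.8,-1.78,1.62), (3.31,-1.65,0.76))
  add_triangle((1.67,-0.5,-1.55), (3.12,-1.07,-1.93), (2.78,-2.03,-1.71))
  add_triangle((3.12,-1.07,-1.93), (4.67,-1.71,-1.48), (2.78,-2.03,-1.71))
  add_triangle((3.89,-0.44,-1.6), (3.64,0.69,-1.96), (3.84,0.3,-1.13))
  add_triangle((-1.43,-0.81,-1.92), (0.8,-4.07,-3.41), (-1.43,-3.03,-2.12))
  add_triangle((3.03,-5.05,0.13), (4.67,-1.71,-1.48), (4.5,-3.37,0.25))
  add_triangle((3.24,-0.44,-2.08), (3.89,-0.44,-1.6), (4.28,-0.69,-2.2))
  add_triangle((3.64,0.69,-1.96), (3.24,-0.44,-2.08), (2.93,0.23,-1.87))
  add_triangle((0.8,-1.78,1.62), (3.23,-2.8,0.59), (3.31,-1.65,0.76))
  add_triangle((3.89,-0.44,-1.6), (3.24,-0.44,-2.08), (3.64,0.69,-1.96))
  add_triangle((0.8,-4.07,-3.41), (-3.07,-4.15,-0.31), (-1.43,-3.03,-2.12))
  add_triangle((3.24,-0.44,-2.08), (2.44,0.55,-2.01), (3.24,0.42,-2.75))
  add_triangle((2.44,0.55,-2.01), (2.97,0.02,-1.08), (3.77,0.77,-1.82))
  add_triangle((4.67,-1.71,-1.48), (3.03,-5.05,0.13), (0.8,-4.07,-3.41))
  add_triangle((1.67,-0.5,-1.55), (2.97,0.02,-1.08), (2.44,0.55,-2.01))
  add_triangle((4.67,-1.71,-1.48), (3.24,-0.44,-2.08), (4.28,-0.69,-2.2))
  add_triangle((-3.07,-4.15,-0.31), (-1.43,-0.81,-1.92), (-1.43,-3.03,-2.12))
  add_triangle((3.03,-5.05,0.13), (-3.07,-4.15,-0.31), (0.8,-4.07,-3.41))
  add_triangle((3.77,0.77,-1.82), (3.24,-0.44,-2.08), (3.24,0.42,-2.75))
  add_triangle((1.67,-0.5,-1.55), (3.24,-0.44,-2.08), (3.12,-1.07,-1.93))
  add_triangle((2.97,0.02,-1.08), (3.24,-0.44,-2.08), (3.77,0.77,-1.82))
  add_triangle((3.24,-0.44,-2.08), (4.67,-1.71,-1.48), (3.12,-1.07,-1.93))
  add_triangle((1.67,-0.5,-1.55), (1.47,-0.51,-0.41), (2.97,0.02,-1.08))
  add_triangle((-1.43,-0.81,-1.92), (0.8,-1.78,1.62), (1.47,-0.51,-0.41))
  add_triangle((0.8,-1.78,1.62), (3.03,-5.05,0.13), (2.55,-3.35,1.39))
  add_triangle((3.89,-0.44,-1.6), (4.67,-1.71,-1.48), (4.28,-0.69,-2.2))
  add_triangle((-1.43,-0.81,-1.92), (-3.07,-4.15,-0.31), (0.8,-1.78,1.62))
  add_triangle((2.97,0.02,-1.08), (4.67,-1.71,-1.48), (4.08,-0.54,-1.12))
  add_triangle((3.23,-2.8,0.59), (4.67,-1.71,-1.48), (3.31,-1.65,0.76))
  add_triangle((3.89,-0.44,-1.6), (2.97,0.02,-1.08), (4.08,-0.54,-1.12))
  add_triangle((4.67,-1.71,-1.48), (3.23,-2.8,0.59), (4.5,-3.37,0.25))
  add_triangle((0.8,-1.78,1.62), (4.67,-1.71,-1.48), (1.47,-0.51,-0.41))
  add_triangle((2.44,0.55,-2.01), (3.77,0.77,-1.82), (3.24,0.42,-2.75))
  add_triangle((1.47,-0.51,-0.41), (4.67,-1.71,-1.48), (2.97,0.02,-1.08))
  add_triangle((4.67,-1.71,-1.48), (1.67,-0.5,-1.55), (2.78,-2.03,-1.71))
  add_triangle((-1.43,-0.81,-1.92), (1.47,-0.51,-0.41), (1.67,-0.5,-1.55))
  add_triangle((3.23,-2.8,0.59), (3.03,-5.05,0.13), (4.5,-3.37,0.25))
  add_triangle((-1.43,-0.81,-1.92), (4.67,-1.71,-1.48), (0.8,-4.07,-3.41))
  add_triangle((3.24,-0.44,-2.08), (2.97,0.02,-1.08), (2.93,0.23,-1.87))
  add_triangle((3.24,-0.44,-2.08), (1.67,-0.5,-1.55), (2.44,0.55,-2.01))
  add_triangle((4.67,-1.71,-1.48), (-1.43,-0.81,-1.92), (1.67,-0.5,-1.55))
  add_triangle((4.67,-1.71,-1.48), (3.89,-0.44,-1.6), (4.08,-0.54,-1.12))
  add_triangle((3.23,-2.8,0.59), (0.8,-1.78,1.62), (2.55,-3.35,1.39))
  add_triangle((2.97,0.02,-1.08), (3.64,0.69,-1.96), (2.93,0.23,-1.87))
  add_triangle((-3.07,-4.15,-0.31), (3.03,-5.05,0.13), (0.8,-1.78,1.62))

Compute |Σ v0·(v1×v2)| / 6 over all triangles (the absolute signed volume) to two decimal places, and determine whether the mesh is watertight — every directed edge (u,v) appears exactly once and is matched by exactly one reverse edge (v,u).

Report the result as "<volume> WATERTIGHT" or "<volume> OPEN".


Per-triangle v0·(v1×v2)/6:
  t1: -0.1741
  t2: -0.0363
  t3: -1.4551
  t4: +0.2890
  t5: +0.7882
  t6: +0.5414
  t7: +2.1569
  t8: +3.6793
  t9: +0.0788
  t10: +0.1207
  t11: +1.0584
  t12: +0.5559
  t13: +3.2481
  t14: -0.1129
  t15: -0.2952
  t16: +12.8861
  t17: -0.5331
  t18: +0.2290
  t19: +2.1318
  t20: +15.8719
  t21: +0.7426
  t22: +0.1776
  t23: +0.4351
  t24: +0.4874
  t25: -0.2741
  t26: -1.4434
  t27: +1.0095
  t28: +0.3956
  t29: -1.7152
  t30: -0.2522
  t31: +1.7270
  t32: +0.1360
  t33: +0.0532
  t34: +0.1059
  t35: +0.1649
  t36: +0.0512
  t37: -0.8760
  t38: -0.3921
  t39: +0.8672
  t40: +3.7003
  t41: -0.2778
  t42: +0.2929
  t43: +1.2655
  t44: +0.4052
  t45: +0.3635
  t46: -0.1988
  t47: +7.4607
Σ = +55.4406 → |volume| = 55.44

Directed edges: 141 total; 3 unmatched, e.g. (3.03,-5.05,0.13)→(2.55,-3.35,1.39) → open.

55.44 OPEN


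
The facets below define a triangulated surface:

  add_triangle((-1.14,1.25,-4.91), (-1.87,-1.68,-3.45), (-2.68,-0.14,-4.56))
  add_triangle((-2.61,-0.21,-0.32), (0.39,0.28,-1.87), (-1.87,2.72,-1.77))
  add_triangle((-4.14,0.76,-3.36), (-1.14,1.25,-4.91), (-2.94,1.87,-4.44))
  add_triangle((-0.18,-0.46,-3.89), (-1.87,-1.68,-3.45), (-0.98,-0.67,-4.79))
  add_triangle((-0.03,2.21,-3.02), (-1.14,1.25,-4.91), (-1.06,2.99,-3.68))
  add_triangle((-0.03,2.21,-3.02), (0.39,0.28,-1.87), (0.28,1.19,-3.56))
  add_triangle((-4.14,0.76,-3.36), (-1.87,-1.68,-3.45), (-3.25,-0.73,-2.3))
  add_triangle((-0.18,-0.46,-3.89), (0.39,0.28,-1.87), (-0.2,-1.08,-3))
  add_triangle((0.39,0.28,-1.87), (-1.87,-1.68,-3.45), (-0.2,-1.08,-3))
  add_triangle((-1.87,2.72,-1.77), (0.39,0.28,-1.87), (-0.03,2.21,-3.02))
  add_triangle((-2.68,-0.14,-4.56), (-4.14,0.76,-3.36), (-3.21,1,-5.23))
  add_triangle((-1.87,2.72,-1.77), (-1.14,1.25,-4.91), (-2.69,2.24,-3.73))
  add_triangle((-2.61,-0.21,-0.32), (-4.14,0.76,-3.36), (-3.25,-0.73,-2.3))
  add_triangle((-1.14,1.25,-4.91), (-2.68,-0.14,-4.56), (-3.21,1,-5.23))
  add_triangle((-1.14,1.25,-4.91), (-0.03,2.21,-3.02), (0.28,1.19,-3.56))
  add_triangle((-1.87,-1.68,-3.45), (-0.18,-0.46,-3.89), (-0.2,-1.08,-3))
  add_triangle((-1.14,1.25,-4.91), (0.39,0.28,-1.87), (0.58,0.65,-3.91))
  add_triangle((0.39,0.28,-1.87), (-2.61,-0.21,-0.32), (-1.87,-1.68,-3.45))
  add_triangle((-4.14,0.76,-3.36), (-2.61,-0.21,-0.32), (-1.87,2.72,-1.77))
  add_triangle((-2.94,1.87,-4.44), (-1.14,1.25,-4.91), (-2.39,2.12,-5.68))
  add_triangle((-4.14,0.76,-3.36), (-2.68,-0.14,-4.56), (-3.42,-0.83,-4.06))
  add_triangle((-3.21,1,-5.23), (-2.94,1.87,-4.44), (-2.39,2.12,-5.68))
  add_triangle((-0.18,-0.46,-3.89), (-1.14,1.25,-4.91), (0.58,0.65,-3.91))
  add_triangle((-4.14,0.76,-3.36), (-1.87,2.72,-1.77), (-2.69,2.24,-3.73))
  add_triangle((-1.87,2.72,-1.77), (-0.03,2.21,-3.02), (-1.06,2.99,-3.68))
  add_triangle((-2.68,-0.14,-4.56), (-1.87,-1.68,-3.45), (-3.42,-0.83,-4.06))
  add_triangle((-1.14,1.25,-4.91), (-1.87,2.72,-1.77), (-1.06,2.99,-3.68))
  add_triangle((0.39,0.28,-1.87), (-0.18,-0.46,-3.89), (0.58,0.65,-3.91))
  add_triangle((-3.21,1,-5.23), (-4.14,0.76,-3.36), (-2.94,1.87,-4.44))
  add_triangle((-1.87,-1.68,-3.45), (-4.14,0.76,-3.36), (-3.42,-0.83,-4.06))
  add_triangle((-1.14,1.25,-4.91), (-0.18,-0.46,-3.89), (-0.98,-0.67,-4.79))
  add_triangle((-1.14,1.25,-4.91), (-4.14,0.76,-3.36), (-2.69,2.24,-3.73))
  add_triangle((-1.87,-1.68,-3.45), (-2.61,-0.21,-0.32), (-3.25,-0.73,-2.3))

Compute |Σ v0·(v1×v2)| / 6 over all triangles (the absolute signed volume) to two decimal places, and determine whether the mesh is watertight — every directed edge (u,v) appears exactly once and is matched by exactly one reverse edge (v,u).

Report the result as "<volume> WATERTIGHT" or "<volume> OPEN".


28.12 OPEN

Per-triangle v0·(v1×v2)/6:
  t1: +2.2562
  t2: -2.2281
  t3: -2.1827
  t4: +0.5106
  t5: +1.3701
  t6: +0.1183
  t7: +2.2402
  t8: +0.2042
  t9: -0.6689
  t10: -0.7218
  t11: +1.8205
  t12: +1.8466
  t13: +1.4855
  t14: +1.6848
  t15: +1.1492
  t16: +0.7538
  t17: -0.0058
  t18: -1.6243
  t19: +2.8291
  t20: -0.4046
  t21: +1.8389
  t22: +1.1693
  t23: +1.5614
  t24: +2.2327
  t25: +0.4570
  t26: +1.3213
  t27: +2.0696
  t28: +0.0964
  t29: +1.8272
  t30: -0.1507
  t31: +0.9613
  t32: +3.6904
  t33: +0.6088
Σ = +28.1164 → |volume| = 28.12

Directed edges: 99 total; 9 unmatched, e.g. (-1.14,1.25,-4.91)→(-1.87,-1.68,-3.45) → open.


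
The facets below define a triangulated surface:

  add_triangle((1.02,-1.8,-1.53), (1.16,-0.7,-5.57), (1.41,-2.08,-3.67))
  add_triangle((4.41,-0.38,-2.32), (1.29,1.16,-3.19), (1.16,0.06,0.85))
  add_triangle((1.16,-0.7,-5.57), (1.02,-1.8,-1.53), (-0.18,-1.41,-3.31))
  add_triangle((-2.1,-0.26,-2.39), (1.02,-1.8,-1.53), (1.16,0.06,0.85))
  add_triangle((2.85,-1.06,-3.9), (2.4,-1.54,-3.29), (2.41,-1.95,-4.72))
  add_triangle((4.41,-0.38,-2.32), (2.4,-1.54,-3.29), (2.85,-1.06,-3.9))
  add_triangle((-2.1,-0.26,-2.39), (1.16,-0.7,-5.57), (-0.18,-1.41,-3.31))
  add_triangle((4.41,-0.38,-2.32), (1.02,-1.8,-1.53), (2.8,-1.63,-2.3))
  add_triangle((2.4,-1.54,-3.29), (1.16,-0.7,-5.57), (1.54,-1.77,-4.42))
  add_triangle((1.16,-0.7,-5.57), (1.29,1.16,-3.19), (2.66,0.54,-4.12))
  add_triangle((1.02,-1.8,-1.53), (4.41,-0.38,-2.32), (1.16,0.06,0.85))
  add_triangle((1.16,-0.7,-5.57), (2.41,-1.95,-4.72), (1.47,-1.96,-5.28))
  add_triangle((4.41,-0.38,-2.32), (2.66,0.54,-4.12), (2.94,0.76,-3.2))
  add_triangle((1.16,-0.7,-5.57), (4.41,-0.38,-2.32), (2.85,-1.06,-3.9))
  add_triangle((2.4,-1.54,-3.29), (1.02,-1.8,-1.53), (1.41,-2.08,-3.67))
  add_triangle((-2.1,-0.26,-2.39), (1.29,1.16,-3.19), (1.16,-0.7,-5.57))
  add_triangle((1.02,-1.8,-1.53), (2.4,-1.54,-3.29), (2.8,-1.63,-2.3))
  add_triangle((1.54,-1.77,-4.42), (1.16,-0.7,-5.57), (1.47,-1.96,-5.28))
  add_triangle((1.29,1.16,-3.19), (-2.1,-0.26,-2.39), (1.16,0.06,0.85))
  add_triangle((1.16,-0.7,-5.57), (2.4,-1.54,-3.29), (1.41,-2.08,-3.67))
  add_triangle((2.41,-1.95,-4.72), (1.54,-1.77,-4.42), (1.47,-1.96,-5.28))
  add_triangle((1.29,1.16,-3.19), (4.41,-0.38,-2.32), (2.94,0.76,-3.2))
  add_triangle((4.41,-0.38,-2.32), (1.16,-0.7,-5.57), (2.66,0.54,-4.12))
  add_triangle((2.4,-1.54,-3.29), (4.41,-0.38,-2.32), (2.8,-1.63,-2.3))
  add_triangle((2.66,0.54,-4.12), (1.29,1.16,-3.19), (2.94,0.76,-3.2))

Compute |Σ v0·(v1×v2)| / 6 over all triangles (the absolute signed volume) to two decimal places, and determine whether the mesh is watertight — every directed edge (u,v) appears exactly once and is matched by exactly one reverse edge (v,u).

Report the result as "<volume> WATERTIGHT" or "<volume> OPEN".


Per-triangle v0·(v1×v2)/6:
  t1: -0.0903
  t2: +1.6596
  t3: +1.9447
  t4: -0.2382
  t5: +0.4344
  t6: +1.1388
  t7: +2.4297
  t8: +0.0267
  t9: -1.2856
  t10: +1.9967
  t11: +1.7208
  t12: +1.2509
  t13: +1.0916
  t14: +1.9101
  t15: +0.7340
  t16: +3.7876
  t17: +0.6961
  t18: -0.3280
  t19: -0.3009
  t20: +1.9017
  t21: +0.0708
  t22: -0.3258
  t23: +4.0040
  t24: +1.2591
  t25: +0.6252
Σ = +26.1137 → |volume| = 26.11

Directed edges: 75 total; 9 unmatched, e.g. (1.02,-1.8,-1.53)→(-0.18,-1.41,-3.31) → open.

26.11 OPEN


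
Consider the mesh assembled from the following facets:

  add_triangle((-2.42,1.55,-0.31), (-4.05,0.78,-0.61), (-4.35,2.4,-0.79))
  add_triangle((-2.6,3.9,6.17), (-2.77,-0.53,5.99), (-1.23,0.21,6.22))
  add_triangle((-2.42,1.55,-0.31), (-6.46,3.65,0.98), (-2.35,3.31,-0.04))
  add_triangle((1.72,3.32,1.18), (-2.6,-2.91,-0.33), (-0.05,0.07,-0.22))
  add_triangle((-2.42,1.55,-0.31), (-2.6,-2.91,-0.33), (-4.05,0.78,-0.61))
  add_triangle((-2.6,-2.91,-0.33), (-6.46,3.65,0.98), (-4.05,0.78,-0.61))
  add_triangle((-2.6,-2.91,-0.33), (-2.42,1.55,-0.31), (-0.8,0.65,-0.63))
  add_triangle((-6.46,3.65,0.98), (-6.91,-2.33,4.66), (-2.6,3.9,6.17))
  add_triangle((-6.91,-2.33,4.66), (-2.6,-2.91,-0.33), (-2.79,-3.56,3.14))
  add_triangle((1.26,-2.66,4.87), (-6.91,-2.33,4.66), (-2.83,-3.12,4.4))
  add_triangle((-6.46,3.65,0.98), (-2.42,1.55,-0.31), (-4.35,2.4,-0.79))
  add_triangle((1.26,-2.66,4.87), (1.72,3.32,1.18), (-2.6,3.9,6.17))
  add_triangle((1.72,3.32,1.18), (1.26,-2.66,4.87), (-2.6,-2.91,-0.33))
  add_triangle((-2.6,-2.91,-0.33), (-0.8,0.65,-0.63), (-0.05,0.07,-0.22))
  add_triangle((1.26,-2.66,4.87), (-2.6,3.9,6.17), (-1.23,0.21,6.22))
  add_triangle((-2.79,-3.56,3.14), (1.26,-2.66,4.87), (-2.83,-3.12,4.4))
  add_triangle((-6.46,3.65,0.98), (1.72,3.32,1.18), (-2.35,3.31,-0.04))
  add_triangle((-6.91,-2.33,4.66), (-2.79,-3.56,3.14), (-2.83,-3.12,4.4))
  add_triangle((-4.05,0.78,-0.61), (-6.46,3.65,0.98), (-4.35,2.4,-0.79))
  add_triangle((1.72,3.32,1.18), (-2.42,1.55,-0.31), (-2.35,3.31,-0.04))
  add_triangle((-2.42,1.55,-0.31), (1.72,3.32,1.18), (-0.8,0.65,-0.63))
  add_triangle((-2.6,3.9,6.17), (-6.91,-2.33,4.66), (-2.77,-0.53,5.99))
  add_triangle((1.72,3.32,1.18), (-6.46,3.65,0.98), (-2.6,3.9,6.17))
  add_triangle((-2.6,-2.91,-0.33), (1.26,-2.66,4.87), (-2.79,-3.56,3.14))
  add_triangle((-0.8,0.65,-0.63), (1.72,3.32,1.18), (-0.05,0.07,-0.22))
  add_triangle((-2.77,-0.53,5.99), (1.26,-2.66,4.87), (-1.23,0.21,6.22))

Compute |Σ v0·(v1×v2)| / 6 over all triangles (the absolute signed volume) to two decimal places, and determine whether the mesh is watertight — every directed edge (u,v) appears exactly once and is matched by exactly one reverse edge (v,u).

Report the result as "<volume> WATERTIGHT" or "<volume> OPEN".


170.05 OPEN

Per-triangle v0·(v1×v2)/6:
  t1: -0.1561
  t2: +7.1152
  t3: +1.3671
  t4: -0.1816
  t5: -0.1705
  t6: +4.5963
  t7: +0.9733
  t8: +48.2200
  t9: +9.2315
  t10: +5.4146
  t11: +0.3273
  t12: +21.8512
  t13: -4.5433
  t14: +0.1142
  t15: +4.4674
  t16: +3.8469
  t17: +4.9074
  t18: +4.3767
  t19: +2.2784
  t20: -0.2331
  t21: +0.9940
  t22: +20.6205
  t23: +22.9168
  t24: +5.2702
  t25: +0.1129
  t26: +6.3297
Σ = +170.0470 → |volume| = 170.05

Directed edges: 78 total; 6 unmatched, e.g. (-2.6,-2.91,-0.33)→(-6.46,3.65,0.98) → open.


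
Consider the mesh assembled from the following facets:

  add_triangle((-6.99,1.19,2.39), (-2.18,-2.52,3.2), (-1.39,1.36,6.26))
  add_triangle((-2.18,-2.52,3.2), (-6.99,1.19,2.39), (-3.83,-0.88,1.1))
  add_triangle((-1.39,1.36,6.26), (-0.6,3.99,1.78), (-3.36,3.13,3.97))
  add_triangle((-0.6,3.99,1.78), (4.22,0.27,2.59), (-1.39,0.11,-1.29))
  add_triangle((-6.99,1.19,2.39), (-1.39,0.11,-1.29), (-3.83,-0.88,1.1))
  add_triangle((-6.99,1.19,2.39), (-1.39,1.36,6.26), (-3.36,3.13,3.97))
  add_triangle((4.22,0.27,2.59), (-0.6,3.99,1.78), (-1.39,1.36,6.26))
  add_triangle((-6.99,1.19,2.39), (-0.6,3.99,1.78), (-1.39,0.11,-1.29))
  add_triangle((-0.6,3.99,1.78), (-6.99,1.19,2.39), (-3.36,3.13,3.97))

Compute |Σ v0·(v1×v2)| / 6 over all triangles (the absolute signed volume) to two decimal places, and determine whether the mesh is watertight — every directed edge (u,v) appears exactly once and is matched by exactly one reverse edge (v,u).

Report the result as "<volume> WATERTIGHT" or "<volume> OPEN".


88.63 OPEN

Per-triangle v0·(v1×v2)/6:
  t1: +22.6964
  t2: +5.0868
  t3: +8.8333
  t4: +1.5384
  t5: +3.1198
  t6: +13.5467
  t7: +17.9643
  t8: +7.7632
  t9: +8.0849
Σ = +88.6337 → |volume| = 88.63

Directed edges: 27 total; 5 unmatched, e.g. (-2.18,-2.52,3.2)→(-1.39,1.36,6.26) → open.


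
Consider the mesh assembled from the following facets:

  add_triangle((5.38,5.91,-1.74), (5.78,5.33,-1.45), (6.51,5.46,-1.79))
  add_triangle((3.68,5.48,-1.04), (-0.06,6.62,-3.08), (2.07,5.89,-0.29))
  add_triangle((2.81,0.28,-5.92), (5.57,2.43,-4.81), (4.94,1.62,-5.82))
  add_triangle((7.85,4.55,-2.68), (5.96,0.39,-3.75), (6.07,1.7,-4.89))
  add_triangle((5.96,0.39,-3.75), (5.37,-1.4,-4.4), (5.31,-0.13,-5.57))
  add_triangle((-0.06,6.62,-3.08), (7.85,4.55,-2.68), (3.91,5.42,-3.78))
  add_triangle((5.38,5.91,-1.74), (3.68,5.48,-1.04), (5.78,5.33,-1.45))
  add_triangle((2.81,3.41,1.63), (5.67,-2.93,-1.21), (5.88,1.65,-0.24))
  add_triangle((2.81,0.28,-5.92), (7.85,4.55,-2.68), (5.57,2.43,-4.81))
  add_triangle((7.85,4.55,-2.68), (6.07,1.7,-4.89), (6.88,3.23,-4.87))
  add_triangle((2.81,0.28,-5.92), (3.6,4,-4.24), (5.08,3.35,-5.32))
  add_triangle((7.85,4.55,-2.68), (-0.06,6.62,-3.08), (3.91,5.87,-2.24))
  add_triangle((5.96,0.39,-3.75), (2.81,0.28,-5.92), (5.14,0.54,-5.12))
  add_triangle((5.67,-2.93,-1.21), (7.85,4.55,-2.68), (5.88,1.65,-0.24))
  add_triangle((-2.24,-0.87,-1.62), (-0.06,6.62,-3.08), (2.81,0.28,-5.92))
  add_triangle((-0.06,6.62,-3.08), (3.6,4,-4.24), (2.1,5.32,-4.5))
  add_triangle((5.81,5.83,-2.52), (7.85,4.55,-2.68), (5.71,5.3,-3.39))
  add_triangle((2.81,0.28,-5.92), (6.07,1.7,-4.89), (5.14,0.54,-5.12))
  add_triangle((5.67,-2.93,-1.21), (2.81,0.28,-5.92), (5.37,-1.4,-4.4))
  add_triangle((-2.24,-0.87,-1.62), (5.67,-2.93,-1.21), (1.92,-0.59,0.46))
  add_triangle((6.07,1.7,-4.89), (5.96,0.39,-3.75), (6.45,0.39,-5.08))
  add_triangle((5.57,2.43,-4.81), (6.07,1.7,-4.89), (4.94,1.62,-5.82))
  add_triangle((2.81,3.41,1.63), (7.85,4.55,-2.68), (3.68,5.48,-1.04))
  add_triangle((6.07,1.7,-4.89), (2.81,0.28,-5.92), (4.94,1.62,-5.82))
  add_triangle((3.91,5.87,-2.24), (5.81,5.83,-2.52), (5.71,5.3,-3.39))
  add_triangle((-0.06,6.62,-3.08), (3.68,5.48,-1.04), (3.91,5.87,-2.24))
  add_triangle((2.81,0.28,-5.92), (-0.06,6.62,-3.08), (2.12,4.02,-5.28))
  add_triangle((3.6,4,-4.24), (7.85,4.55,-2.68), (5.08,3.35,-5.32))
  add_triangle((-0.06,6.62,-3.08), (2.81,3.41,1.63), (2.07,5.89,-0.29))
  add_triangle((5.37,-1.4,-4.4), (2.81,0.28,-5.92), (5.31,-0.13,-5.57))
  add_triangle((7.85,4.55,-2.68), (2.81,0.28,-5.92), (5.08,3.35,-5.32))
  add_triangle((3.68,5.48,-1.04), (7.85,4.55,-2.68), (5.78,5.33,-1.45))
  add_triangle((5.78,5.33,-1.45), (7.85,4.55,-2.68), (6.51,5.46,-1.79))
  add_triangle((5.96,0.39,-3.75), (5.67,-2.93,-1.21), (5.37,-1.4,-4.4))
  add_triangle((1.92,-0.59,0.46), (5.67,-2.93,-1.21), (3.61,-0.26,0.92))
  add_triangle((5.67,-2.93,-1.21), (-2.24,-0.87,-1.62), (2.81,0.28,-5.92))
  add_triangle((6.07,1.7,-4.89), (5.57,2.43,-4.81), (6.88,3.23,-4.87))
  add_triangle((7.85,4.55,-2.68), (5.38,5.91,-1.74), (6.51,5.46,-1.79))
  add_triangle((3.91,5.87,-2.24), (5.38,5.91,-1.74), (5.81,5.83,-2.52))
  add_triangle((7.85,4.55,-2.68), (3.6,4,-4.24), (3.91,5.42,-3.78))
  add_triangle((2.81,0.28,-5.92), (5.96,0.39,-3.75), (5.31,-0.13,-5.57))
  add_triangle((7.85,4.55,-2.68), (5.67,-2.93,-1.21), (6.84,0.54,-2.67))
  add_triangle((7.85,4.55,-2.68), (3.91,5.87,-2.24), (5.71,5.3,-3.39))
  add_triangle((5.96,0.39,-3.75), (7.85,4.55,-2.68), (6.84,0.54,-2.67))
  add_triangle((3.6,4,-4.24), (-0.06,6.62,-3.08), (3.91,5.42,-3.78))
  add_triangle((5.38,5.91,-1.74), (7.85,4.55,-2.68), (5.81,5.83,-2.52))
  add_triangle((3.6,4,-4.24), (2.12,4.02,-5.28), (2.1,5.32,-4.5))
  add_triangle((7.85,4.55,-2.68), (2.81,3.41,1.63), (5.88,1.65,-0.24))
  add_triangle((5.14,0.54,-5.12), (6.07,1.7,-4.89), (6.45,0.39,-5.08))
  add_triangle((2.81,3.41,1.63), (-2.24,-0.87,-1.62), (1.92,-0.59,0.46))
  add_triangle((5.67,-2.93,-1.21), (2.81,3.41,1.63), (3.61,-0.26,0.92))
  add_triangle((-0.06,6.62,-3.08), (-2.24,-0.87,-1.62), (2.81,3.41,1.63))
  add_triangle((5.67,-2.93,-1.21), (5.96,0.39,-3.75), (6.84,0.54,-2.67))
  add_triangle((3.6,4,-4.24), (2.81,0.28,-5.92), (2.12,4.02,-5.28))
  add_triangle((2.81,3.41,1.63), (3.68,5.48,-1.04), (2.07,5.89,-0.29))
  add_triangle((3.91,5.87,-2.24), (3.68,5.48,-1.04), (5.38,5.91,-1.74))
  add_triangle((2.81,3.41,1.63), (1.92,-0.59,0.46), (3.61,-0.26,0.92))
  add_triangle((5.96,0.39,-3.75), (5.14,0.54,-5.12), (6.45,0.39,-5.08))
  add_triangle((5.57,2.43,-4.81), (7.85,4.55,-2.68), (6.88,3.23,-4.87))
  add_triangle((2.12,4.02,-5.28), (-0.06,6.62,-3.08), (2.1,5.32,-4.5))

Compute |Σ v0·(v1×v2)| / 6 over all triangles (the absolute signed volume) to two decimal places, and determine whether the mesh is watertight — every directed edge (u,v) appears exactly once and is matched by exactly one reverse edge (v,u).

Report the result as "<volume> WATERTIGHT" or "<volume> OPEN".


225.94 WATERTIGHT

Per-triangle v0·(v1×v2)/6:
  t1: +0.3476
  t2: +6.5467
  t3: +0.3709
  t4: +7.2169
  t5: +3.3934
  t6: +8.4960
  t7: +0.6778
  t8: +5.2161
  t9: +0.0501
  t10: +3.2041
  t11: +4.7245
  t12: +6.7377
  t13: +0.6599
  t14: +12.7055
  t15: +20.6427
  t16: +2.4850
  t17: +3.2441
  t18: +2.8251
  t19: +1.5867
  t20: +0.8691
  t21: +1.3563
  t22: +1.5426
  t23: +10.8345
  t24: +1.8186
  t25: +1.9480
  t26: +4.5804
  t27: +3.1945
  t28: +7.3786
  t29: -0.1449
  t30: +2.9564
  t31: +8.9593
  t32: -1.7311
  t33: +0.0345
  t34: +7.4501
  t35: +0.6771
  t36: +13.6279
  t37: +1.0175
  t38: +1.3663
  t39: +1.3882
  t40: +6.3025
  t41: +2.1820
  t42: +5.9748
  t43: -4.4352
  t44: +6.3428
  t45: +5.3436
  t46: +2.2710
  t47: +2.9634
  t48: +10.0751
  t49: +1.5088
  t50: -1.0044
  t51: +4.3840
  t52: +1.6309
  t53: +5.5733
  t54: +7.3531
  t55: +4.3143
  t56: +1.4693
  t57: +0.1847
  t58: -0.2668
  t59: +0.2497
  t60: +3.2640
Σ = +225.9357 → |volume| = 225.94

Directed edges: 180 total, each appears once with its reverse present → watertight.


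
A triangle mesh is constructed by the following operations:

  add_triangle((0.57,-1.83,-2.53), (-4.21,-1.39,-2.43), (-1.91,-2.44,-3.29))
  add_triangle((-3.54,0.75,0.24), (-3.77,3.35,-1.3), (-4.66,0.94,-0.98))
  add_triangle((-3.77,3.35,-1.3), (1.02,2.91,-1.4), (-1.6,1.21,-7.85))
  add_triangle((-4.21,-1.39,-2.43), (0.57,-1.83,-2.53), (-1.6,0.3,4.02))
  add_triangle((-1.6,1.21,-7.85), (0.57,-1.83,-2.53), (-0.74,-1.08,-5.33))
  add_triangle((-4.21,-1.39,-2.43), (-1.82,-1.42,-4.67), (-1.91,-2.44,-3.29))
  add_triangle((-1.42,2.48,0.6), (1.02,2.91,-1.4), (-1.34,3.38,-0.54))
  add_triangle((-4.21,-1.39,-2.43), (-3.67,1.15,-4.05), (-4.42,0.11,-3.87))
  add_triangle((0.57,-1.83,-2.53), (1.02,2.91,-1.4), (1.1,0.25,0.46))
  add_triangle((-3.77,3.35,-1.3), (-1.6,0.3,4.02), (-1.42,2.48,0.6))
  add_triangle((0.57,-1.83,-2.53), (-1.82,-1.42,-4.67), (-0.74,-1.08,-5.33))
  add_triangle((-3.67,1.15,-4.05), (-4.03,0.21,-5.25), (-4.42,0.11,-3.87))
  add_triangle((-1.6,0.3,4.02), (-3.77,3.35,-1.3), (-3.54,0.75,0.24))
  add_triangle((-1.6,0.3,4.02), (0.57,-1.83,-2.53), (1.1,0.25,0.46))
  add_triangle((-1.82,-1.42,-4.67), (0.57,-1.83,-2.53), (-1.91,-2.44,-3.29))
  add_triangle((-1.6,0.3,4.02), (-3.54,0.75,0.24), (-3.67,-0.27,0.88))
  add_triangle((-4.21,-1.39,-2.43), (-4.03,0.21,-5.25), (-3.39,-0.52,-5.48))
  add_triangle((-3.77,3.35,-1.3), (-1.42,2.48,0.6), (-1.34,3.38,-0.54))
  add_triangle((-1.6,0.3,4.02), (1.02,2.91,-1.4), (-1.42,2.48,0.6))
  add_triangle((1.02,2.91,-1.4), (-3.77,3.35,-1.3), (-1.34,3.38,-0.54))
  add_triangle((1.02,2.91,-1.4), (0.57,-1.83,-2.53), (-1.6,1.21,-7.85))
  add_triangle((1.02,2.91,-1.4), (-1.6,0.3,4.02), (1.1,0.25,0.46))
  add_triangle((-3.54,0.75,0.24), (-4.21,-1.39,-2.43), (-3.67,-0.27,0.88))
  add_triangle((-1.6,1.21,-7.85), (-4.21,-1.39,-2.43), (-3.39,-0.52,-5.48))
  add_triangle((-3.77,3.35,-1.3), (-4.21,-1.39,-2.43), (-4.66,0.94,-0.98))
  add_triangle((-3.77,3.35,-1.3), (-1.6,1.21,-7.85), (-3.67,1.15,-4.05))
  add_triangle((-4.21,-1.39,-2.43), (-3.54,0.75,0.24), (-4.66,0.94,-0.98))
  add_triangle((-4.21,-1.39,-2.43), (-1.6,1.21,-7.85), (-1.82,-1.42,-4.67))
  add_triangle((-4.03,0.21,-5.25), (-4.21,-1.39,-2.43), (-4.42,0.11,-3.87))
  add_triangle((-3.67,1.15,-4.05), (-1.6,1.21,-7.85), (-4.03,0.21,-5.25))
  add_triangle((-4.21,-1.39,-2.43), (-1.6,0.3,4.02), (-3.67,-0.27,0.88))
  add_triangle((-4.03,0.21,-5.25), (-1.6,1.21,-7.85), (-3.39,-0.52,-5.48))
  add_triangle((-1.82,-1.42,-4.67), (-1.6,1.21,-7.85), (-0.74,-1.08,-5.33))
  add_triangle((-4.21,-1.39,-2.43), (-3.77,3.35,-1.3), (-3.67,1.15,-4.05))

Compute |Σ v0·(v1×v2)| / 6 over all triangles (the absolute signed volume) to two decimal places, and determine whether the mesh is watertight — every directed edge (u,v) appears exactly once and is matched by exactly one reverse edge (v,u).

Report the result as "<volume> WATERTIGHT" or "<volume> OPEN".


Per-triangle v0·(v1×v2)/6:
  t1: -0.5319
  t2: +1.9941
  t3: +17.7340
  t4: +5.3390
  t5: +1.6950
  t6: +3.3380
  t7: +0.9898
  t8: +0.0583
  t9: +2.0155
  t10: +4.2674
  t11: +1.7588
  t12: +1.2749
  t13: +5.8520
  t14: +1.3477
  t15: +2.2618
  t16: +2.4030
  t17: +2.5791
  t18: +1.5586
  t19: +3.1407
  t20: +2.2228
  t21: +7.6182
  t22: +2.5246
  t23: +2.5281
  t24: -1.3848
  t25: +3.9886
  t26: +9.3107
  t27: +1.6690
  t28: +8.3955
  t29: +1.7941
  t30: +4.2660
  t31: +1.5240
  t32: +3.5028
  t33: +3.1296
  t34: +7.6794
Σ = +117.8443 → |volume| = 117.84

Directed edges: 102 total, each appears once with its reverse present → watertight.

117.84 WATERTIGHT


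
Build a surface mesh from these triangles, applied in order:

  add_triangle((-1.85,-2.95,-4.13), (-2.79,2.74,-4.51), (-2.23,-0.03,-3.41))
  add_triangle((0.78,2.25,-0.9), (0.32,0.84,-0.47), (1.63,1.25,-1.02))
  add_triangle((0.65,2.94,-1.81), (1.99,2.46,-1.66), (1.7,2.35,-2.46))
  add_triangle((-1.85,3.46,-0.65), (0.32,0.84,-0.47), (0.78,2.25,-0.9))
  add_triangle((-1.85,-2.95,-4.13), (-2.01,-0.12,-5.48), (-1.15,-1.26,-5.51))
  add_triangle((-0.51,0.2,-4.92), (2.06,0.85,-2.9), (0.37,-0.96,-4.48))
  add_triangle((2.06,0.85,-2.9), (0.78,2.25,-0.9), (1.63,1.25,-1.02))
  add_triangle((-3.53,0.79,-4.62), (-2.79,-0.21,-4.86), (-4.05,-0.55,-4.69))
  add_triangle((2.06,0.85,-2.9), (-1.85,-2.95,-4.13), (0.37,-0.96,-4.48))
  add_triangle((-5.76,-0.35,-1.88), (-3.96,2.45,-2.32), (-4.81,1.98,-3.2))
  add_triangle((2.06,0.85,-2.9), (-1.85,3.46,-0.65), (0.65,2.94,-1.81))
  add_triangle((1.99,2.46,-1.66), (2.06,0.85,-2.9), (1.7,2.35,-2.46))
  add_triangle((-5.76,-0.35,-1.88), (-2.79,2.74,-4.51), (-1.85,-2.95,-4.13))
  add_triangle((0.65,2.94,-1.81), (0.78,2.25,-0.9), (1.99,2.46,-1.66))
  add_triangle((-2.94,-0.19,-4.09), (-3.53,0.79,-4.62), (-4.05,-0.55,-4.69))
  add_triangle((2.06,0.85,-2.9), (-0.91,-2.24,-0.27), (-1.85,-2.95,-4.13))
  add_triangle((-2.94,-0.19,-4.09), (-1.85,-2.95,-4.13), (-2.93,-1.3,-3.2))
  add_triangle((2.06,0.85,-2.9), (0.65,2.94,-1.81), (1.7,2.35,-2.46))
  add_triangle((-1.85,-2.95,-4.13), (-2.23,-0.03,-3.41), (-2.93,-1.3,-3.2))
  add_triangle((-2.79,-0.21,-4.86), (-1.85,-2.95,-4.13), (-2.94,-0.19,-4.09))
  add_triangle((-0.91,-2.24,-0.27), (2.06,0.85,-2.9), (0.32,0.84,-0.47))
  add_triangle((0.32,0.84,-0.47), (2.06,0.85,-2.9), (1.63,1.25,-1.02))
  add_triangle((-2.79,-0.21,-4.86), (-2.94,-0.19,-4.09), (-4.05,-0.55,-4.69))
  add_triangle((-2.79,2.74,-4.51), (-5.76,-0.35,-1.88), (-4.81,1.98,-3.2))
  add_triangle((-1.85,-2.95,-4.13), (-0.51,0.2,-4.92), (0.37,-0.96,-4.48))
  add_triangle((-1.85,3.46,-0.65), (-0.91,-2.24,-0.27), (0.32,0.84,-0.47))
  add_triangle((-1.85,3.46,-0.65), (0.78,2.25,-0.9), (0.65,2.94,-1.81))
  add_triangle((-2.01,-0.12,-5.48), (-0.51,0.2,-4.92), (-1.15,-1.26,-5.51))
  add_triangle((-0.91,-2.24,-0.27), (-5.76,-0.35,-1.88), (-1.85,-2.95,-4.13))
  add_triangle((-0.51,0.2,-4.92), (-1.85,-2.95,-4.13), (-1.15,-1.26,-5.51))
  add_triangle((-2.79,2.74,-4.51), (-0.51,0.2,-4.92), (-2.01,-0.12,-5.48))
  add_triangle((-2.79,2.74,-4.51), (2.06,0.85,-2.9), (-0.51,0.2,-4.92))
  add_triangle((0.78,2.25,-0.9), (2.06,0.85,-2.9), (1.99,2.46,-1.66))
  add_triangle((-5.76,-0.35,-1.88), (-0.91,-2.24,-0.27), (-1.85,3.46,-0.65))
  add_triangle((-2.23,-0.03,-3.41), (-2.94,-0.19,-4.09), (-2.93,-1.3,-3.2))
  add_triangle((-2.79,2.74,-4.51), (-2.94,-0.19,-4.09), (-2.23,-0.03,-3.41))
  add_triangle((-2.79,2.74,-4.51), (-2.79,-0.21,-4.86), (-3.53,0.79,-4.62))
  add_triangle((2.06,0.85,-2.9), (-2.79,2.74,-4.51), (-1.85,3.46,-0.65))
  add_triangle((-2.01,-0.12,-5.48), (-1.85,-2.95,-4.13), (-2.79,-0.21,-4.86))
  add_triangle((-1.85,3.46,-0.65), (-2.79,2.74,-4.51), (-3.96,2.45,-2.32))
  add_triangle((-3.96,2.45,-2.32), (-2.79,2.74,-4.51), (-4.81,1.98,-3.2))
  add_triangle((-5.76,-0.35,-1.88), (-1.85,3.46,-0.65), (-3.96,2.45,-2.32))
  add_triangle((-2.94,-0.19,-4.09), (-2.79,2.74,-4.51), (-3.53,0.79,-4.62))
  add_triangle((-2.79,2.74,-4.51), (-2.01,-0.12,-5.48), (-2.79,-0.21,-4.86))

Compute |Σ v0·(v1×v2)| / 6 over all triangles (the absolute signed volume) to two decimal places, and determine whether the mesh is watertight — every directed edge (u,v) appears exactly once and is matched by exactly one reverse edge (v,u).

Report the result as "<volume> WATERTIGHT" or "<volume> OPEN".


83.88 WATERTIGHT

Per-triangle v0·(v1×v2)/6:
  t1: -1.6080
  t2: -0.0545
  t3: +0.6338
  t4: -0.1453
  t5: +2.6236
  t6: +2.7117
  t7: +0.8046
  t8: +1.3352
  t9: +0.3997
  t10: +1.9691
  t11: +1.6876
  t12: +0.6836
  t13: +19.6541
  t14: +0.3640
  t15: -0.5121
  t16: +3.1465
  t17: +2.0621
  t18: +0.4453
  t19: -2.0016
  t20: +1.3347
  t21: -0.3895
  t22: -0.3137
  t23: -0.1520
  t24: +3.2986
  t25: +3.4649
  t26: -0.6859
  t27: +0.8266
  t28: +1.5920
  t29: +7.4691
  t30: -0.2503
  t31: +3.6758
  t32: +6.3432
  t33: -0.6442
  t34: -0.0042
  t35: -0.1185
  t36: -0.4052
  t37: +1.9256
  t38: +7.8870
  t39: +2.5994
  t40: +4.6845
  t41: +2.1456
  t42: +3.4045
  t43: -0.7297
  t44: +2.7194
Σ = +83.8771 → |volume| = 83.88

Directed edges: 132 total, each appears once with its reverse present → watertight.


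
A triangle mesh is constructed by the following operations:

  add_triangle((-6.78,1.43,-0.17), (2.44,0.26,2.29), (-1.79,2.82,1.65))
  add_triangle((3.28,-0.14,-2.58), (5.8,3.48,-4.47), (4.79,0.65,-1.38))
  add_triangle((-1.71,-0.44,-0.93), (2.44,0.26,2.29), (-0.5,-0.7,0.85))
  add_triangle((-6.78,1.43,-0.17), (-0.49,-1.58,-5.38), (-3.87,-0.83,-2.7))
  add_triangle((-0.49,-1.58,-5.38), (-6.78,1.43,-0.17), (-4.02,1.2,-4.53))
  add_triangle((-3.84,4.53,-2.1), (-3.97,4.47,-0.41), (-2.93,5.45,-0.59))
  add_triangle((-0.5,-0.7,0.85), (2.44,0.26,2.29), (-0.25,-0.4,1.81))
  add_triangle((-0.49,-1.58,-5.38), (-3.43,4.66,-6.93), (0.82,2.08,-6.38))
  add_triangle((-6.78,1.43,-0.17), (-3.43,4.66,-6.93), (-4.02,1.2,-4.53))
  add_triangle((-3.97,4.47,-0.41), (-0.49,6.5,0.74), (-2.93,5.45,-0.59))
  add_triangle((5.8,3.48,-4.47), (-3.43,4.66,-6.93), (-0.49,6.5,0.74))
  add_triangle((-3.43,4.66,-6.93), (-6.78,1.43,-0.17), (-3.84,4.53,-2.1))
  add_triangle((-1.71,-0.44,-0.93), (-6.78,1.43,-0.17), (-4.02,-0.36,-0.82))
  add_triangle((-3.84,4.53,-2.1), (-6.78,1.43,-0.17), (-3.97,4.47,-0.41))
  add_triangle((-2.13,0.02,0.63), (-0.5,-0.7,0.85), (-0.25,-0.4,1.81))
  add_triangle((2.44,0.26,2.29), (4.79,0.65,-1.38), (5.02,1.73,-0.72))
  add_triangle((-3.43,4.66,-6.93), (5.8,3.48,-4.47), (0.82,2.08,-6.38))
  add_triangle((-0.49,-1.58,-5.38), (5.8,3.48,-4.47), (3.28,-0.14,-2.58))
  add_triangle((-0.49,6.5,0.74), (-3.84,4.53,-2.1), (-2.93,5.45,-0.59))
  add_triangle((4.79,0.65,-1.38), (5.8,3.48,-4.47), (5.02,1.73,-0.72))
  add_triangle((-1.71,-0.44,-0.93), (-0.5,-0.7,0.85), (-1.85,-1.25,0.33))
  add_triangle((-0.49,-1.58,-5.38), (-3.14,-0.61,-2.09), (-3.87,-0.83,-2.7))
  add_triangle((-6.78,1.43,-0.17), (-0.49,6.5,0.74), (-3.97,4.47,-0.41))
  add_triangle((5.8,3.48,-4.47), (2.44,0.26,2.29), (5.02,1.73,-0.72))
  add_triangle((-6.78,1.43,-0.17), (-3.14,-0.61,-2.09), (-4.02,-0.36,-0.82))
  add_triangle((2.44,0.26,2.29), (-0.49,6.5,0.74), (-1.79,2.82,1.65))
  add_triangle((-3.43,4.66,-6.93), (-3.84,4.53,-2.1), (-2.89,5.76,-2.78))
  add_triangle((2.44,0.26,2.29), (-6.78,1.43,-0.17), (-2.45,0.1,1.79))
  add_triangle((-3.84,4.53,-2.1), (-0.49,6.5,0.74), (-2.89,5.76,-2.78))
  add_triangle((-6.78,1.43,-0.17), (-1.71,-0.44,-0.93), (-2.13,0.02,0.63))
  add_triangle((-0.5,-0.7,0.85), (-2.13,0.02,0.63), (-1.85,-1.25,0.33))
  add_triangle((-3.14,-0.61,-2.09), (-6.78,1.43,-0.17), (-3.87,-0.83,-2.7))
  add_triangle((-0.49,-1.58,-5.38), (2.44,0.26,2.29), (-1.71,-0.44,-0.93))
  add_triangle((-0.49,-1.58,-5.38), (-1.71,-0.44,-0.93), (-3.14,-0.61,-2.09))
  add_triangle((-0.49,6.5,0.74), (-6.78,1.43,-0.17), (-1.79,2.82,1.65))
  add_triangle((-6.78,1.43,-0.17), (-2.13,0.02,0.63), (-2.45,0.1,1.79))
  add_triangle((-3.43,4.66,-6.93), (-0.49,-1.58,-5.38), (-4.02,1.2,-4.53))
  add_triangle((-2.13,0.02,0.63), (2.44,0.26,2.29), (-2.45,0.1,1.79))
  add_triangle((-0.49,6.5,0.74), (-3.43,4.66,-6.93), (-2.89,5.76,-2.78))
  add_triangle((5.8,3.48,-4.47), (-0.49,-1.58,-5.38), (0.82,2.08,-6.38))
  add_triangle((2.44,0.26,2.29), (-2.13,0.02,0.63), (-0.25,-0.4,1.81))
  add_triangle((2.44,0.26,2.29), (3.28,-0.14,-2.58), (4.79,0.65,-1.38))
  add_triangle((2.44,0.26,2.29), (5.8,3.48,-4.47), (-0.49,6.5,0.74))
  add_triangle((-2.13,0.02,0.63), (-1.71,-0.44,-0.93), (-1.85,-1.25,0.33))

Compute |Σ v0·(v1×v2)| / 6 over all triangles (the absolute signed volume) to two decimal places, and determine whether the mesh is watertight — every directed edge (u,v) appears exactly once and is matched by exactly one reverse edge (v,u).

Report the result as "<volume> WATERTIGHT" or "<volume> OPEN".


Per-triangle v0·(v1×v2)/6:
  t1: +4.6679
  t2: +4.8225
  t3: -0.0392
  t4: +5.0340
  t5: +10.5610
  t6: +2.3851
  t7: +0.3374
  t8: +18.3334
  t9: +16.9793
  t10: +2.2564
  t11: +65.2273
  t12: +19.8569
  t13: -0.5601
  t14: +6.9200
  t15: +0.3340
  t16: +2.5472
  t17: +22.6322
  t18: +11.6677
  t19: +2.5508
  t20: +3.9049
  t21: -0.0299
  t22: -0.1103
  t23: +5.3321
  t24: +1.5035
  t25: +1.7112
  t26: +7.4038
  t27: +7.1327
  t28: +2.6702
  t29: +6.0627
  t30: +1.0486
  t31: +0.3702
  t32: +0.0007
  t33: +0.9351
  t34: +0.4469
  t35: +10.1747
  t36: +0.5762
  t37: +15.3064
  t38: -0.0247
  t39: +8.3891
  t40: +15.9839
  t41: +0.6045
  t42: +1.4908
  t43: +27.8115
  t44: +0.6108
Σ = +315.8196 → |volume| = 315.82

Directed edges: 132 total; 6 unmatched, e.g. (-4.02,-0.36,-0.82)→(-1.71,-0.44,-0.93) → open.

315.82 OPEN


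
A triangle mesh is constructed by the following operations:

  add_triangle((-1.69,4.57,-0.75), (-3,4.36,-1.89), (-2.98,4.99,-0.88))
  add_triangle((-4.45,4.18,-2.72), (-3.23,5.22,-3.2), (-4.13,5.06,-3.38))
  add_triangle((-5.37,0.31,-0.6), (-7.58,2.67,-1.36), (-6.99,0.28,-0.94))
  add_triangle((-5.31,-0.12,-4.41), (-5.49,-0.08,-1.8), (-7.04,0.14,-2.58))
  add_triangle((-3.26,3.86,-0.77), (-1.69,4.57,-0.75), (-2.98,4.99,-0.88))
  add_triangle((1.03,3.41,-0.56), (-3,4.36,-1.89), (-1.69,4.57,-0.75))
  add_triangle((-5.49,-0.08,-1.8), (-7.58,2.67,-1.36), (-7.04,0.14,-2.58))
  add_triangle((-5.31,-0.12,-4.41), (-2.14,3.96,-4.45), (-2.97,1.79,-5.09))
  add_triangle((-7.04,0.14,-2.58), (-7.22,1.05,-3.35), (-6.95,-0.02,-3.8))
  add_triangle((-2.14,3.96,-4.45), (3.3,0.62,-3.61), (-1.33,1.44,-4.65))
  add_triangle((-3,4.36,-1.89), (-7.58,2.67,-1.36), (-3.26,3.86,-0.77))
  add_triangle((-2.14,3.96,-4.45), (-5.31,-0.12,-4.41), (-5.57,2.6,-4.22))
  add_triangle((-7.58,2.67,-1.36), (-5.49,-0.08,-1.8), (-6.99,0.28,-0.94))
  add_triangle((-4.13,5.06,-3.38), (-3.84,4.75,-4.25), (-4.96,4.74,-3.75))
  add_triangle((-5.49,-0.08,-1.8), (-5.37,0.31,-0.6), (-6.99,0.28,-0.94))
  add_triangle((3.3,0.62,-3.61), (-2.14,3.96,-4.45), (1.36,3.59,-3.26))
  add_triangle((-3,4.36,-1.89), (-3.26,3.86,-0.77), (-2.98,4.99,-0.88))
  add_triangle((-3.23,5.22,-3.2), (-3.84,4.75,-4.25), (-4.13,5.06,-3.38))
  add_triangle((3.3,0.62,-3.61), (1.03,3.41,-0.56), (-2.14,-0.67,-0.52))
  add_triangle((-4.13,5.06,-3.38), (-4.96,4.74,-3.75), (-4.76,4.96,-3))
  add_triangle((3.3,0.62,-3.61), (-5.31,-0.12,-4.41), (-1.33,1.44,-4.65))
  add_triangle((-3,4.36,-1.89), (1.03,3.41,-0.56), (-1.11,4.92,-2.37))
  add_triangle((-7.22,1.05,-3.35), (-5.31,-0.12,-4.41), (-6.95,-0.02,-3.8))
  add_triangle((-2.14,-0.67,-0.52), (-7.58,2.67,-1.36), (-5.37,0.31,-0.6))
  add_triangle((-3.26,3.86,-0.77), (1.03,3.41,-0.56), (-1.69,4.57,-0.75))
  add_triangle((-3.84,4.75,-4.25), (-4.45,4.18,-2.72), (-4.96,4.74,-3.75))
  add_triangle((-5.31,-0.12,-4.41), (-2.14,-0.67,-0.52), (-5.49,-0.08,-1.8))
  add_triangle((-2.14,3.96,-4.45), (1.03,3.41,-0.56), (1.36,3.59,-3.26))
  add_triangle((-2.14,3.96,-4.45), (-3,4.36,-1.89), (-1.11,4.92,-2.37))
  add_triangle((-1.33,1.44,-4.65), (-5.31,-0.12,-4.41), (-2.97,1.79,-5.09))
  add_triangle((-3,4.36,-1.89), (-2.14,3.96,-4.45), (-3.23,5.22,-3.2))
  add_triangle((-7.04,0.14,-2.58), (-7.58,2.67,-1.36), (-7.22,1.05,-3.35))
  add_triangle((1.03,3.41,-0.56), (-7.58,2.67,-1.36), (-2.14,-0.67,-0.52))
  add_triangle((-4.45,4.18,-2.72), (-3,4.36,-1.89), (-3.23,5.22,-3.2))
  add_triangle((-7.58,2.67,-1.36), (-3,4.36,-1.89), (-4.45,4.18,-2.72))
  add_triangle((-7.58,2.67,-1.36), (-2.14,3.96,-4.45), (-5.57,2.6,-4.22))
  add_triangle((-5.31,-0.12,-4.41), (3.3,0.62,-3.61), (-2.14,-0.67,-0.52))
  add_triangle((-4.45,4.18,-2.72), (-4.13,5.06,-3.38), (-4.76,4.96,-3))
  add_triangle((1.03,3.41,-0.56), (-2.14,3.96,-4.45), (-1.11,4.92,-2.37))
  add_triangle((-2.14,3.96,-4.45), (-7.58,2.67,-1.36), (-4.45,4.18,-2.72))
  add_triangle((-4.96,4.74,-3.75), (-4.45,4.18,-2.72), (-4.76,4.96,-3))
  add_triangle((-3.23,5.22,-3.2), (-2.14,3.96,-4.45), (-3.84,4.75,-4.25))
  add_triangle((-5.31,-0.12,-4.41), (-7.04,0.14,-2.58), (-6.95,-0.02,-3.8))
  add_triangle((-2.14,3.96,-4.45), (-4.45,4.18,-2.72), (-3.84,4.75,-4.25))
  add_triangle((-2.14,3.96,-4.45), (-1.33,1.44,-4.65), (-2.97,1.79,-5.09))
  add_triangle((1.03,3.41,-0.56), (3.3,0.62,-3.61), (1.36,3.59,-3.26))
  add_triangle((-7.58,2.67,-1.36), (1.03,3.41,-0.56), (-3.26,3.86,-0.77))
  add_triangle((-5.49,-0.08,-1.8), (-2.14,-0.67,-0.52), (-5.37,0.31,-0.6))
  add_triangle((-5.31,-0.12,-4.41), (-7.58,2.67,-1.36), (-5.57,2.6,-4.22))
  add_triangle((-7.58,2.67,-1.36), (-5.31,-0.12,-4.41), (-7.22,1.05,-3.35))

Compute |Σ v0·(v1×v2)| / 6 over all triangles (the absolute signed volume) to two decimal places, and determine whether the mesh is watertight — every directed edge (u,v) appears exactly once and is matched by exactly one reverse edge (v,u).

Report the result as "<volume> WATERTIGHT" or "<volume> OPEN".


111.37 WATERTIGHT

Per-triangle v0·(v1×v2)/6:
  t1: +0.9505
  t2: +0.3139
  t3: +0.3744
  t4: +0.6030
  t5: -0.0327
  t6: +2.0498
  t7: +0.9413
  t8: +4.9135
  t9: +1.4633
  t10: +8.3348
  t11: +3.8583
  t12: +7.8877
  t13: +3.0460
  t14: +1.0094
  t15: -0.0747
  t16: +8.2027
  t17: +0.8608
  t18: +0.9451
  t19: -4.9778
  t20: +0.6385
  t21: +6.5509
  t22: +2.1002
  t23: +1.7963
  t24: -0.9256
  t25: -0.2387
  t26: -0.4947
  t27: +1.5672
  t28: +5.6585
  t29: +4.4186
  t30: +2.4141
  t31: -0.3203
  t32: +3.5891
  t33: -1.9881
  t34: +1.3105
  t35: +3.5576
  t36: +9.7679
  t37: +2.8869
  t38: -0.2309
  t39: +2.6446
  t40: +5.6365
  t41: +0.2550
  t42: +1.9463
  t43: -0.1257
  t44: -0.0883
  t45: +2.8862
  t46: +4.1746
  t47: -1.6693
  t48: +0.7429
  t49: +10.8851
  t50: +1.3554
Σ = +111.3702 → |volume| = 111.37

Directed edges: 150 total, each appears once with its reverse present → watertight.
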